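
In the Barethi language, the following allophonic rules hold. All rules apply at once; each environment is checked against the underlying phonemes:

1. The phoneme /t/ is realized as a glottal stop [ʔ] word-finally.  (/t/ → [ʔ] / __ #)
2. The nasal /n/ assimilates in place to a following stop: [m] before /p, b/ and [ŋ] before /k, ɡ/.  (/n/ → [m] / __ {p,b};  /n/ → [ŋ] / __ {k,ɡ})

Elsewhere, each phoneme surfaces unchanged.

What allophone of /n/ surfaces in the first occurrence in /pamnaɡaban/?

[n]

/n/ (between /m/ and /a/) fails the environment for rule 2, so it stays [n].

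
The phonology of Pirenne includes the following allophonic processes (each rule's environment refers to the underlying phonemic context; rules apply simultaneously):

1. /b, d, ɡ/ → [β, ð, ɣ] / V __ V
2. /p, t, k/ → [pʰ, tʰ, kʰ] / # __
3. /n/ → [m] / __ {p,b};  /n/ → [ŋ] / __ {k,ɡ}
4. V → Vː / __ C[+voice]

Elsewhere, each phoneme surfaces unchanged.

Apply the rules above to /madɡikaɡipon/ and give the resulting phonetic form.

/m/ — not in any rule's target class → [m].
/a/ meets the environment for rule 4 (before a voiced consonant) → [aː].
/d/ (between /a/ and /ɡ/) fails the environment for rule 1, so it stays [d].
/ɡ/ (between /d/ and /i/) is in the target of rule 1 but the environment (between two vowels) is not met → [ɡ].
/i/ (between /ɡ/ and /k/) fails the environment for rule 4, so it stays [i].
/k/ (between /i/ and /a/): rule 2 targets it, but not word-initially → unchanged [k].
/a/ meets the environment for rule 4 (before a voiced consonant) → [aː].
/ɡ/ (between /a/ and /i/): between two vowels, so rule 1 applies → [ɣ].
/i/ (between /ɡ/ and /p/) is in the target of rule 4 but the environment (before a voiced consonant) is not met → [i].
/p/ (between /i/ and /o/) fails the environment for rule 2, so it stays [p].
/o/ meets the environment for rule 4 (before a voiced consonant) → [oː].
/n/ (word-final) fails the environment for rule 3, so it stays [n].

[maːdɡikaːɣipoːn]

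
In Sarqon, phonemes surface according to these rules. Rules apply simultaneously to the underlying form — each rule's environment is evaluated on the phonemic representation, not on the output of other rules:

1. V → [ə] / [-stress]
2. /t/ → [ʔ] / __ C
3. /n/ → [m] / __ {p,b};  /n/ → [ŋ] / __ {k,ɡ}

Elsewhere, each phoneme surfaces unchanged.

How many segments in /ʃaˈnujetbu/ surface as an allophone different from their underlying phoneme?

Segments that undergo a rule: /a/ → [ə] (rule 1); /e/ → [ə] (rule 1); /t/ → [ʔ] (rule 2); /u/ → [ə] (rule 1).
All other segments surface unchanged.

4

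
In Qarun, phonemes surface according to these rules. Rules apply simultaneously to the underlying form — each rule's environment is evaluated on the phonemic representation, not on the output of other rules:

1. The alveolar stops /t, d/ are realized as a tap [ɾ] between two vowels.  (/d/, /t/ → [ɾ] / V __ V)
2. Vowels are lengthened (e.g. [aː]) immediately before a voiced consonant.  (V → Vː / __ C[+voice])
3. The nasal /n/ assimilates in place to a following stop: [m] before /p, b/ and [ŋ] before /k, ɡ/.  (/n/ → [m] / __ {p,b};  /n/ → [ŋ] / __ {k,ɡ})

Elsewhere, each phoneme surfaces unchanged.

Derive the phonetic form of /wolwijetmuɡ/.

Rule 2 applies to /o/ (between /w/ and /l/: before a voiced consonant) → [oː].
/i/ (between /w/ and /j/) occurs before a voiced consonant → [iː] by rule 2.
/e/ (between /j/ and /t/) fails the environment for rule 2, so it stays [e].
/t/ (between /e/ and /m/): rule 1 targets it, but not between two vowels → unchanged [t].
Rule 2 applies to /u/ (between /m/ and /ɡ/: before a voiced consonant) → [uː].

[woːlwiːjetmuːɡ]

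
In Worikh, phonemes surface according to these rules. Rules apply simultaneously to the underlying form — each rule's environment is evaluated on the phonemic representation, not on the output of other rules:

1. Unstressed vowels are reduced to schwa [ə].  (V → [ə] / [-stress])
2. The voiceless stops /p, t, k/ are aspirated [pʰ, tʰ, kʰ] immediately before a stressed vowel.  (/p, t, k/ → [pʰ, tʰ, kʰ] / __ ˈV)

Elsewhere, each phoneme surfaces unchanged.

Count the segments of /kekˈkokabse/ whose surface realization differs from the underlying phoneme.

4

Segments that undergo a rule: /e/ → [ə] (rule 1); /k/ → [kʰ] (rule 2); /a/ → [ə] (rule 1); /e/ → [ə] (rule 1).
All other segments surface unchanged.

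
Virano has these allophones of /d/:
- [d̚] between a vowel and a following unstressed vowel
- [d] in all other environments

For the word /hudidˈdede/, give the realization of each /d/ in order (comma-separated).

Occurrence 1 (position 3): between a vowel and a following unstressed vowel → [d̚].
Occurrence 2 (position 5): no conditioning environment matches → elsewhere allophone [d].
Occurrence 3 (position 6): no conditioning environment matches → elsewhere allophone [d].
Occurrence 4 (position 8): between a vowel and a following unstressed vowel → [d̚].

[d̚], [d], [d], [d̚]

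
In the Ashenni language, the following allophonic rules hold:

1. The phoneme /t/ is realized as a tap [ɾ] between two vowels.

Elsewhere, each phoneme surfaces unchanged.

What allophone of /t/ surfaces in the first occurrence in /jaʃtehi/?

/t/ (between /ʃ/ and /e/): rule 1 targets it, but not between two vowels → unchanged [t].

[t]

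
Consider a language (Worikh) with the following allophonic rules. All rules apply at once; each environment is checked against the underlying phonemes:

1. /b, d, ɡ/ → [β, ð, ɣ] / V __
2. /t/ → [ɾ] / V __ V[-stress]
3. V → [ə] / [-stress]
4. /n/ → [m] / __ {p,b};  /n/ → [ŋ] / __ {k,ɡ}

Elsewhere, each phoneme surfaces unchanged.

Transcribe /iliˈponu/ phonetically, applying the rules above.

/i/ (word-initial) occurs in an unstressed syllable → [ə] by rule 3.
/i/ — between /l/ and /p/, in an unstressed syllable — surfaces as [ə] (rule 3).
/o/ (between /p/ and /n/): rule 3 targets it, but not in an unstressed syllable → unchanged [o].
/n/ (between /o/ and /u/): rule 4 targets it, but not before a labial or velar stop → unchanged [n].
Rule 3 applies to /u/ (word-final: in an unstressed syllable) → [ə].

[ələˈponə]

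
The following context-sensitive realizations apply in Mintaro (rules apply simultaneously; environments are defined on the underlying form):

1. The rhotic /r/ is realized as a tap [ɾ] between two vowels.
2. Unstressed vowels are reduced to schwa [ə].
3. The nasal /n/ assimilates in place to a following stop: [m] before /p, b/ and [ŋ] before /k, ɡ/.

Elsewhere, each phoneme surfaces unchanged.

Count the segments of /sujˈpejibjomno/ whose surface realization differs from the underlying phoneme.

Segments that undergo a rule: /u/ → [ə] (rule 2); /i/ → [ə] (rule 2); /o/ → [ə] (rule 2); /o/ → [ə] (rule 2).
All other segments surface unchanged.

4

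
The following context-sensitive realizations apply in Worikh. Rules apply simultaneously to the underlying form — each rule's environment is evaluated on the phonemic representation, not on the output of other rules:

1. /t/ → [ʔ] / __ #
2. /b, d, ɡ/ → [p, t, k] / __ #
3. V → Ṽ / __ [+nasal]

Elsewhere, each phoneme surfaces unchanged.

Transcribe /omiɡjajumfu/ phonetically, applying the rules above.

[õmiɡjajũmfu]

Rule 3 applies to /o/ (word-initial: before a nasal consonant) → [õ].
/i/ (between /m/ and /ɡ/): rule 3 targets it, but not before a nasal consonant → unchanged [i].
/ɡ/ — between /i/ and /j/; rule 2 does not apply here → [ɡ].
/a/ (between /j/ and /j/) fails the environment for rule 3, so it stays [a].
/u/ (between /j/ and /m/): before a nasal consonant, so rule 3 applies → [ũ].
/u/ (word-final) is in the target of rule 3 but the environment (before a nasal consonant) is not met → [u].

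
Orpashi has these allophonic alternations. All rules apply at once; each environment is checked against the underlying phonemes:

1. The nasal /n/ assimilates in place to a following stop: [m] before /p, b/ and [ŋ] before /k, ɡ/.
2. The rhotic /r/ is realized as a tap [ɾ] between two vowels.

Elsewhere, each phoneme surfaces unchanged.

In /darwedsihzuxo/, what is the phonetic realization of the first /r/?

[r]

/r/ (between /a/ and /w/): rule 2 targets it, but not between two vowels → unchanged [r].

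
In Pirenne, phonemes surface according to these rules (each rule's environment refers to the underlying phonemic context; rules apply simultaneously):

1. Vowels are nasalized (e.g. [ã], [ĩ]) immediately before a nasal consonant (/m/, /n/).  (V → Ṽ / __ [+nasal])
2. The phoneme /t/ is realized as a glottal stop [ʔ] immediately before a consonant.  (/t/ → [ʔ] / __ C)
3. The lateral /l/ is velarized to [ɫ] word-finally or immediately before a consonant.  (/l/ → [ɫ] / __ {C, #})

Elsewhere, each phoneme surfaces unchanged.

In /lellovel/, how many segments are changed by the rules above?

Segments that undergo a rule: /l/ → [ɫ] (rule 3); /l/ → [ɫ] (rule 3).
All other segments surface unchanged.

2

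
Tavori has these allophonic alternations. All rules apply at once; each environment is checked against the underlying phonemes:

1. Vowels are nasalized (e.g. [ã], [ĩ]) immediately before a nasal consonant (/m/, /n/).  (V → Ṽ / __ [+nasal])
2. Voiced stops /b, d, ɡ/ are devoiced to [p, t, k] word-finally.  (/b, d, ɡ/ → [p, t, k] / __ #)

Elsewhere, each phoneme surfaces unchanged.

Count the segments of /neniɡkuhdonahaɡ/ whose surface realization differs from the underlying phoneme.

3

Segments that undergo a rule: /e/ → [ẽ] (rule 1); /o/ → [õ] (rule 1); /ɡ/ → [k] (rule 2).
All other segments surface unchanged.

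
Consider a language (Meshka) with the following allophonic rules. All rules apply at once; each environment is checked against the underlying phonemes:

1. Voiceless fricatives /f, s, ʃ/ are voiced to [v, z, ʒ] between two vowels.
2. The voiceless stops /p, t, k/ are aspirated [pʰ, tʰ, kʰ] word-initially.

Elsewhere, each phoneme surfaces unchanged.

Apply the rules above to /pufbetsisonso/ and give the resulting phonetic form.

/p/ (word-initial): word-initially, so rule 2 applies → [pʰ].
/u/ (between /p/ and /f/) is unaffected → [u].
/f/ (between /u/ and /b/): rule 1 targets it, but not between two vowels → unchanged [f].
/b/ (between /f/ and /e/): no rule targets it → [b].
/e/ (between /b/ and /t/) is unaffected → [e].
/t/ (between /e/ and /s/) fails the environment for rule 2, so it stays [t].
/s/ (between /t/ and /i/): rule 1 targets it, but not between two vowels → unchanged [s].
/i/ (between /s/ and /s/): no rule targets it → [i].
/s/ — between /i/ and /o/, between two vowels — surfaces as [z] (rule 1).
/o/ — not in any rule's target class → [o].
/n/ — not in any rule's target class → [n].
/s/ (between /n/ and /o/): rule 1 targets it, but not between two vowels → unchanged [s].
/o/ (word-final) is unaffected → [o].

[pʰufbetsizonso]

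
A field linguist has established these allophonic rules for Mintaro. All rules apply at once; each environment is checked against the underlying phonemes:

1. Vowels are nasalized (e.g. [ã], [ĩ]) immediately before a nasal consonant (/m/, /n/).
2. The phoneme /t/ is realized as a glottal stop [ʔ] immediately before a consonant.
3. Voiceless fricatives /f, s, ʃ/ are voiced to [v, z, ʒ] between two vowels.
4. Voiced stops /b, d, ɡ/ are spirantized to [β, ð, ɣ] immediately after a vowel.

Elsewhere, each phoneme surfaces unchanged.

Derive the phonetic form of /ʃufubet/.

/ʃ/ (word-initial) fails the environment for rule 3, so it stays [ʃ].
/u/ (between /ʃ/ and /f/) is in the target of rule 1 but the environment (before a nasal consonant) is not met → [u].
Rule 3 applies to /f/ (between /u/ and /u/: between two vowels) → [v].
/u/ (between /f/ and /b/) is in the target of rule 1 but the environment (before a nasal consonant) is not met → [u].
/b/ (between /u/ and /e/): immediately after a vowel, so rule 4 applies → [β].
/e/ — between /b/ and /t/; rule 1 does not apply here → [e].
/t/ (word-final) is in the target of rule 2 but the environment (immediately before a consonant) is not met → [t].

[ʃuvuβet]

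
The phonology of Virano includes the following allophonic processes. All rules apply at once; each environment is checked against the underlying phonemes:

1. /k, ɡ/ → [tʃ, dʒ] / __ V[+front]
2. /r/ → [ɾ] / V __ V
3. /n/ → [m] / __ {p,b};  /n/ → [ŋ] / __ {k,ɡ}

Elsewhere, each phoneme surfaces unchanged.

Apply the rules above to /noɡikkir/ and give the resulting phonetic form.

/n/ — word-initial; rule 3 does not apply here → [n].
/o/ stays [o].
/ɡ/ (between /o/ and /i/): before a front vowel, so rule 1 applies → [dʒ].
/i/ — not in any rule's target class → [i].
/k/ (between /i/ and /k/) fails the environment for rule 1, so it stays [k].
/k/ (between /k/ and /i/): before a front vowel, so rule 1 applies → [tʃ].
/i/ (between /k/ and /r/) is unaffected → [i].
/r/ (word-final): rule 2 targets it, but not between two vowels → unchanged [r].

[nodʒiktʃir]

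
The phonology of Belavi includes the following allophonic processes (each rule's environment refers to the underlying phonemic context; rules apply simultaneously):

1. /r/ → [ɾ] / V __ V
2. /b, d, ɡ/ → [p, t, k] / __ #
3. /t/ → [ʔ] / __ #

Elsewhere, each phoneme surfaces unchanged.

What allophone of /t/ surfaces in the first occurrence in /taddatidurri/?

[t]

/t/ — word-initial; rule 3 does not apply here → [t].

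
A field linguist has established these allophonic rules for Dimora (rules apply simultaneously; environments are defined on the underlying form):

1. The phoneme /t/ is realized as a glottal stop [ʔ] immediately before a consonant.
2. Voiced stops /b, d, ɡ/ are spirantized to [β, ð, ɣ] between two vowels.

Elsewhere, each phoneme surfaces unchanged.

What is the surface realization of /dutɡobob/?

[duʔɡoβob]

/d/ (word-initial) is in the target of rule 2 but the environment (between two vowels) is not met → [d].
/u/ stays [u].
Rule 1 applies to /t/ (between /u/ and /ɡ/: immediately before a consonant) → [ʔ].
/ɡ/ (between /t/ and /o/) is in the target of rule 2 but the environment (between two vowels) is not met → [ɡ].
/o/ stays [o].
/b/ meets the environment for rule 2 (between two vowels) → [β].
/o/ (between /b/ and /b/): no rule targets it → [o].
/b/ (word-final) fails the environment for rule 2, so it stays [b].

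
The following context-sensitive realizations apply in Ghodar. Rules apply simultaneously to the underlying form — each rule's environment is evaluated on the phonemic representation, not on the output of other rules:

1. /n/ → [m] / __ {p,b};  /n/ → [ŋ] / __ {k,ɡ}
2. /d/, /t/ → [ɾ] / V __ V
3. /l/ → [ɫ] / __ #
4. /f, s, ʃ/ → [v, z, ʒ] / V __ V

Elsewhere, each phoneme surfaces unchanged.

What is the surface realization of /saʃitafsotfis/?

[saʒiɾafsotfis]

/s/ — word-initial; rule 4 does not apply here → [s].
/a/ (between /s/ and /ʃ/): no rule targets it → [a].
/ʃ/ (between /a/ and /i/): between two vowels, so rule 4 applies → [ʒ].
/i/ stays [i].
Rule 2 applies to /t/ (between /i/ and /a/: between two vowels) → [ɾ].
/a/ stays [a].
/f/ (between /a/ and /s/): rule 4 targets it, but not between two vowels → unchanged [f].
/s/ — between /f/ and /o/; rule 4 does not apply here → [s].
/o/ stays [o].
/t/ (between /o/ and /f/) is in the target of rule 2 but the environment (between two vowels) is not met → [t].
/f/ (between /t/ and /i/) is in the target of rule 4 but the environment (between two vowels) is not met → [f].
/i/ stays [i].
/s/ (word-final): rule 4 targets it, but not between two vowels → unchanged [s].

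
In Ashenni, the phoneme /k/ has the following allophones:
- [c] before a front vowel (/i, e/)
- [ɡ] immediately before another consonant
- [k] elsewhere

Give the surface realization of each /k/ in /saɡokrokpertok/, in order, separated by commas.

[ɡ], [ɡ], [k]

Occurrence 1 (position 5): immediately before another consonant → [ɡ].
Occurrence 2 (position 8): immediately before another consonant → [ɡ].
Occurrence 3 (position 14): no conditioning environment matches → elsewhere allophone [k].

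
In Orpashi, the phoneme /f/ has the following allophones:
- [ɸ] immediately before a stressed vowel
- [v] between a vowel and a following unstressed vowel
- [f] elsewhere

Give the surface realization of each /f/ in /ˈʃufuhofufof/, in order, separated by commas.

Occurrence 1 (position 3): between a vowel and a following unstressed vowel → [v].
Occurrence 2 (position 7): between a vowel and a following unstressed vowel → [v].
Occurrence 3 (position 9): between a vowel and a following unstressed vowel → [v].
Occurrence 4 (position 11): no conditioning environment matches → elsewhere allophone [f].

[v], [v], [v], [f]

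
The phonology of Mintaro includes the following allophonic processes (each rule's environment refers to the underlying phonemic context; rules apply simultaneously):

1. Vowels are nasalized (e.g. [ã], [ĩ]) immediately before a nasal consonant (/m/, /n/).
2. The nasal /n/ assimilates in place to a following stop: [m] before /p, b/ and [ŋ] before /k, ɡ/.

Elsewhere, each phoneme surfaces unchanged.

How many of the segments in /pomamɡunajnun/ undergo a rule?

Segments that undergo a rule: /o/ → [õ] (rule 1); /a/ → [ã] (rule 1); /u/ → [ũ] (rule 1); /u/ → [ũ] (rule 1).
All other segments surface unchanged.

4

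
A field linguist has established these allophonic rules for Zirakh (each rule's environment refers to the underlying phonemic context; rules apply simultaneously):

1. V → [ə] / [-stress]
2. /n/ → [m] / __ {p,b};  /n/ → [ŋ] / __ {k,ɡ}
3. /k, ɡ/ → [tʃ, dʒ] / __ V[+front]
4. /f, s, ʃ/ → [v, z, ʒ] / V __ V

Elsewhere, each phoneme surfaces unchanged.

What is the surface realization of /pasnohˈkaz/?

[pəsnəhˈkaz]

/a/ — between /p/ and /s/, in an unstressed syllable — surfaces as [ə] (rule 1).
/s/ (between /a/ and /n/) fails the environment for rule 4, so it stays [s].
/n/ (between /s/ and /o/): rule 2 targets it, but not before a labial or velar stop → unchanged [n].
Rule 1 applies to /o/ (between /n/ and /h/: in an unstressed syllable) → [ə].
/k/ (between /h/ and /a/) is in the target of rule 3 but the environment (before a front vowel) is not met → [k].
/a/ (between /k/ and /z/) fails the environment for rule 1, so it stays [a].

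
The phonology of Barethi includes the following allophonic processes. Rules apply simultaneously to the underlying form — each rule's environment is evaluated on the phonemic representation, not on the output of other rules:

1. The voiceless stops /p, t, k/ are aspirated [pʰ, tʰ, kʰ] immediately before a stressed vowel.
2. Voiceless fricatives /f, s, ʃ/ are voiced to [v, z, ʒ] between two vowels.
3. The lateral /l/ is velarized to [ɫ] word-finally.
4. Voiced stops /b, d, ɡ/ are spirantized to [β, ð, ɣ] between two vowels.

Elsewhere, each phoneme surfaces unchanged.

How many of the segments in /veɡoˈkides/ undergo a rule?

3

Segments that undergo a rule: /ɡ/ → [ɣ] (rule 4); /k/ → [kʰ] (rule 1); /d/ → [ð] (rule 4).
All other segments surface unchanged.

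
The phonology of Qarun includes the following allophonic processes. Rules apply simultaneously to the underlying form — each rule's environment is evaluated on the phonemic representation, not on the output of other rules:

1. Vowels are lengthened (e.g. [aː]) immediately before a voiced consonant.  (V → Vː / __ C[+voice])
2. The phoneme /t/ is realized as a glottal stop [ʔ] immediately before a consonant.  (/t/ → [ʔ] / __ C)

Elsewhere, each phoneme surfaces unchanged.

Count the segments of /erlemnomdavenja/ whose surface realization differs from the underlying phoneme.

5

Segments that undergo a rule: /e/ → [eː] (rule 1); /e/ → [eː] (rule 1); /o/ → [oː] (rule 1); /a/ → [aː] (rule 1); /e/ → [eː] (rule 1).
All other segments surface unchanged.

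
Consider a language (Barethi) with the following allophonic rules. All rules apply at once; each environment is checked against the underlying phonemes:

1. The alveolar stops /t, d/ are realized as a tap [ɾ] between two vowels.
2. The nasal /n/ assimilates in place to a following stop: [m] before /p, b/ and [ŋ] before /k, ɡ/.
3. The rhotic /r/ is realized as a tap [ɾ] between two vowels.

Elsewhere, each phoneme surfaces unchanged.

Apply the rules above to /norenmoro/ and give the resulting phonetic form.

[noɾenmoɾo]

/n/ — word-initial; rule 2 does not apply here → [n].
/o/ stays [o].
/r/ meets the environment for rule 3 (between two vowels) → [ɾ].
/e/ (between /r/ and /n/) is unaffected → [e].
/n/ (between /e/ and /m/): rule 2 targets it, but not before a labial or velar stop → unchanged [n].
/m/ — not in any rule's target class → [m].
/o/ — not in any rule's target class → [o].
/r/ meets the environment for rule 3 (between two vowels) → [ɾ].
/o/ (word-final) is unaffected → [o].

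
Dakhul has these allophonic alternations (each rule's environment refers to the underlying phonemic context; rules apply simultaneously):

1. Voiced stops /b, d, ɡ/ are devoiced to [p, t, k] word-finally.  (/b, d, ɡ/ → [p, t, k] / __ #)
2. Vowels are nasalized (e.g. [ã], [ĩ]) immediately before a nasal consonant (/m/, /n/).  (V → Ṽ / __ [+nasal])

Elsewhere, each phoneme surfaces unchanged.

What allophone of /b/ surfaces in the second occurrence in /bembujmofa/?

/b/ (between /m/ and /u/) is in the target of rule 1 but the environment (word-finally) is not met → [b].

[b]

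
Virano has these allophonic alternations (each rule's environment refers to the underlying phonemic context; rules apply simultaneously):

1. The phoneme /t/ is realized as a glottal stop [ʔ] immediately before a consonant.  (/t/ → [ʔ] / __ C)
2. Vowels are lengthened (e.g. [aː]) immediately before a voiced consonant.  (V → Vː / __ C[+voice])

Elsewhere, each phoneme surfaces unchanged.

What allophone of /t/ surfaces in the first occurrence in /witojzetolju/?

/t/ (between /i/ and /o/) is in the target of rule 1 but the environment (immediately before a consonant) is not met → [t].

[t]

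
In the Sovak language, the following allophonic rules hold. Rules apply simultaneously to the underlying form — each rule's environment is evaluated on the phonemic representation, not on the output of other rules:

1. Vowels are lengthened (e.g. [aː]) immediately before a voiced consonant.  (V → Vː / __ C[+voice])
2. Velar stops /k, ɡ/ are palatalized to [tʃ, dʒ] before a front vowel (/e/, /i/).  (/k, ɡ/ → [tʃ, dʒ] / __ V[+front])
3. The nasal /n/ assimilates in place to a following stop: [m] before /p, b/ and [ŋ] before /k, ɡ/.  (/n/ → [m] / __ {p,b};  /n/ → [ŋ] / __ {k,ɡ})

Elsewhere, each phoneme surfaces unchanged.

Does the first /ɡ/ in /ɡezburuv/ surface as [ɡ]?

No

Rule 2 applies to /ɡ/ (word-initial: before a front vowel) → [dʒ].
The actual realization is [dʒ], not [ɡ].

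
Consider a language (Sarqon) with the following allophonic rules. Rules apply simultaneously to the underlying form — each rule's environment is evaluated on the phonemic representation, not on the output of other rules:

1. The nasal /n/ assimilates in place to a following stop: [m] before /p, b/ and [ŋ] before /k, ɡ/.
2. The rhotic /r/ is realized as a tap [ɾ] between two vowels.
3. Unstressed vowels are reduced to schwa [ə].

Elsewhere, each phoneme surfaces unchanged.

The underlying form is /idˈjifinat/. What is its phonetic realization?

[ədˈjifənət]

Rule 3 applies to /i/ (word-initial: in an unstressed syllable) → [ə].
/i/ (between /j/ and /f/) is in the target of rule 3 but the environment (in an unstressed syllable) is not met → [i].
Rule 3 applies to /i/ (between /f/ and /n/: in an unstressed syllable) → [ə].
/n/ (between /i/ and /a/): rule 1 targets it, but not before a labial or velar stop → unchanged [n].
/a/ — between /n/ and /t/, in an unstressed syllable — surfaces as [ə] (rule 3).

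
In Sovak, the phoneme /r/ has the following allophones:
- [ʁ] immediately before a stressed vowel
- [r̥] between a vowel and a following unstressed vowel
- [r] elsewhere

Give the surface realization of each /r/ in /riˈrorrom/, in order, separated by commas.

[r], [ʁ], [r], [r]

Occurrence 1 (position 1): no conditioning environment matches → elsewhere allophone [r].
Occurrence 2 (position 3): immediately before a stressed vowel → [ʁ].
Occurrence 3 (position 5): no conditioning environment matches → elsewhere allophone [r].
Occurrence 4 (position 6): no conditioning environment matches → elsewhere allophone [r].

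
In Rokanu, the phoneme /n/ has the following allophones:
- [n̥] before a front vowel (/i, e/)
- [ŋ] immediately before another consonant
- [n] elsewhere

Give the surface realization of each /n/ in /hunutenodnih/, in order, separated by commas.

Occurrence 1 (position 3): no conditioning environment matches → elsewhere allophone [n].
Occurrence 2 (position 7): no conditioning environment matches → elsewhere allophone [n].
Occurrence 3 (position 10): before a front vowel (/i, e/) → [n̥].

[n], [n], [n̥]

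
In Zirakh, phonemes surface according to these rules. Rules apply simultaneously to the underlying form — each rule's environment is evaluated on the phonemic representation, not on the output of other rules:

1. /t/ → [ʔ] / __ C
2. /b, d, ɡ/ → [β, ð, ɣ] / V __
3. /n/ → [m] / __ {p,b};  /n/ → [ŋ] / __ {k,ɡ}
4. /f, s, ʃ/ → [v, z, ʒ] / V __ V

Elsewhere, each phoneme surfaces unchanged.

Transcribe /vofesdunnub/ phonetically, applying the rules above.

/v/ (word-initial): no rule targets it → [v].
/o/ stays [o].
/f/ meets the environment for rule 4 (between two vowels) → [v].
/e/ stays [e].
/s/ (between /e/ and /d/): rule 4 targets it, but not between two vowels → unchanged [s].
/d/ (between /s/ and /u/) fails the environment for rule 2, so it stays [d].
/u/ — not in any rule's target class → [u].
/n/ (between /u/ and /n/) is in the target of rule 3 but the environment (before a labial or velar stop) is not met → [n].
/n/ (between /n/ and /u/) fails the environment for rule 3, so it stays [n].
/u/ (between /n/ and /b/): no rule targets it → [u].
Rule 2 applies to /b/ (word-final: immediately after a vowel) → [β].

[vovesdunnuβ]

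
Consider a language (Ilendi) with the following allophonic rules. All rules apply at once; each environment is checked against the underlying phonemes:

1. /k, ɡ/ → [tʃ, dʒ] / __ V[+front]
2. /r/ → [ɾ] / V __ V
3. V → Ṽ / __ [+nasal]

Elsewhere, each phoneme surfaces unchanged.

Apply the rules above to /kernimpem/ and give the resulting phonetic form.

/k/ (word-initial): before a front vowel, so rule 1 applies → [tʃ].
/e/ (between /k/ and /r/) is in the target of rule 3 but the environment (before a nasal consonant) is not met → [e].
/r/ — between /e/ and /n/; rule 2 does not apply here → [r].
/i/ — between /n/ and /m/, before a nasal consonant — surfaces as [ĩ] (rule 3).
/e/ (between /p/ and /m/) occurs before a nasal consonant → [ẽ] by rule 3.

[tʃernĩmpẽm]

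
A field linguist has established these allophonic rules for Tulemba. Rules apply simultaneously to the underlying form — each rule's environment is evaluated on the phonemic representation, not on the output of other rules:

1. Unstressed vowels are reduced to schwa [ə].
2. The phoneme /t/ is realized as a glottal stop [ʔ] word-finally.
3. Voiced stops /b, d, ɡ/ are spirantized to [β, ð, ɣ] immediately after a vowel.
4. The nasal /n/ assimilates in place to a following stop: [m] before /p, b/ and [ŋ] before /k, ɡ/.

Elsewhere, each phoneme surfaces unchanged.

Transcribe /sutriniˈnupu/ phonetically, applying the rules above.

[sətrənəˈnupə]

/u/ meets the environment for rule 1 (in an unstressed syllable) → [ə].
/t/ (between /u/ and /r/) is in the target of rule 2 but the environment (word-finally) is not met → [t].
/i/ (between /r/ and /n/): in an unstressed syllable, so rule 1 applies → [ə].
/n/ (between /i/ and /i/) fails the environment for rule 4, so it stays [n].
/i/ (between /n/ and /n/): in an unstressed syllable, so rule 1 applies → [ə].
/n/ (between /i/ and /u/) fails the environment for rule 4, so it stays [n].
/u/ (between /n/ and /p/) is in the target of rule 1 but the environment (in an unstressed syllable) is not met → [u].
/u/ (word-final): in an unstressed syllable, so rule 1 applies → [ə].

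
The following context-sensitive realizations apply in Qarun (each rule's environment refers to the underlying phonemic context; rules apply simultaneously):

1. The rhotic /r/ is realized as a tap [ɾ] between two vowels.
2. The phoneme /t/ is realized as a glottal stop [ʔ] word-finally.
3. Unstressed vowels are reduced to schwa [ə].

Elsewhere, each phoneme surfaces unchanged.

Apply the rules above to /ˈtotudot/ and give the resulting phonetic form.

[ˈtotədəʔ]

/t/ — word-initial; rule 2 does not apply here → [t].
/o/ (between /t/ and /t/) fails the environment for rule 3, so it stays [o].
/t/ (between /o/ and /u/) fails the environment for rule 2, so it stays [t].
/u/ (between /t/ and /d/): in an unstressed syllable, so rule 3 applies → [ə].
/d/ stays [d].
/o/ — between /d/ and /t/, in an unstressed syllable — surfaces as [ə] (rule 3).
/t/ — word-final, word-finally — surfaces as [ʔ] (rule 2).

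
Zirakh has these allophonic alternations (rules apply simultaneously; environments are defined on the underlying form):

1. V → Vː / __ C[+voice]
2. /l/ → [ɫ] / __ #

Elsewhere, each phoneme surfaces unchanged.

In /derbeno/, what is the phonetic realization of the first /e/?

/e/ — between /d/ and /r/, before a voiced consonant — surfaces as [eː] (rule 1).

[eː]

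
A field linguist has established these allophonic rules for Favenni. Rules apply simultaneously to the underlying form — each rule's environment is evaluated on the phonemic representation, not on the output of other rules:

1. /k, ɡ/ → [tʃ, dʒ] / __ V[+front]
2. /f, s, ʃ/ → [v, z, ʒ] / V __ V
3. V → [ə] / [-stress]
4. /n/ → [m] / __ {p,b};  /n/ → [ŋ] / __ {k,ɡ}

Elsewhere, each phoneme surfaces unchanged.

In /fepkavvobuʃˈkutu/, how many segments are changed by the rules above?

Segments that undergo a rule: /e/ → [ə] (rule 3); /a/ → [ə] (rule 3); /o/ → [ə] (rule 3); /u/ → [ə] (rule 3); /u/ → [ə] (rule 3).
All other segments surface unchanged.

5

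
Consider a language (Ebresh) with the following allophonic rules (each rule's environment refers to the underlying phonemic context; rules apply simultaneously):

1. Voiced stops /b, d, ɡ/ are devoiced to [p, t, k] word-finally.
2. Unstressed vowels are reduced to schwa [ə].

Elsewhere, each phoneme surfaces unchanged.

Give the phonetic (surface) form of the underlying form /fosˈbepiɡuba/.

[fəsˈbepəɡəbə]

/f/ — not in any rule's target class → [f].
Rule 2 applies to /o/ (between /f/ and /s/: in an unstressed syllable) → [ə].
/s/ (between /o/ and /b/): no rule targets it → [s].
/b/ (between /s/ and /e/) fails the environment for rule 1, so it stays [b].
/e/ (between /b/ and /p/) fails the environment for rule 2, so it stays [e].
/p/ (between /e/ and /i/): no rule targets it → [p].
Rule 2 applies to /i/ (between /p/ and /ɡ/: in an unstressed syllable) → [ə].
/ɡ/ — between /i/ and /u/; rule 1 does not apply here → [ɡ].
/u/ — between /ɡ/ and /b/, in an unstressed syllable — surfaces as [ə] (rule 2).
/b/ (between /u/ and /a/) fails the environment for rule 1, so it stays [b].
/a/ meets the environment for rule 2 (in an unstressed syllable) → [ə].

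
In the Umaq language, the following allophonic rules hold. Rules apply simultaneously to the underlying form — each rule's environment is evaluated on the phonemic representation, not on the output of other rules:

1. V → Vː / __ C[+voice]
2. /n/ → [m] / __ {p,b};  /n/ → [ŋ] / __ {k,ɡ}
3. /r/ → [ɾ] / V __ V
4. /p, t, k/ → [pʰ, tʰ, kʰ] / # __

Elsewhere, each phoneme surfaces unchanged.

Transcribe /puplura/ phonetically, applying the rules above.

/p/ (word-initial) occurs word-initially → [pʰ] by rule 4.
/u/ (between /p/ and /p/) is in the target of rule 1 but the environment (before a voiced consonant) is not met → [u].
/p/ (between /u/ and /l/) fails the environment for rule 4, so it stays [p].
/u/ (between /l/ and /r/): before a voiced consonant, so rule 1 applies → [uː].
Rule 3 applies to /r/ (between /u/ and /a/: between two vowels) → [ɾ].
/a/ (word-final) is in the target of rule 1 but the environment (before a voiced consonant) is not met → [a].

[pʰupluːɾa]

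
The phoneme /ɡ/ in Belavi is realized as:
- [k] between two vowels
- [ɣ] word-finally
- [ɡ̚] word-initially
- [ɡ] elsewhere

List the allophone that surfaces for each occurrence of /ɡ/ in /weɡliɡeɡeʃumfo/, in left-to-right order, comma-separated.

[ɡ], [k], [k]

Occurrence 1 (position 3): no conditioning environment matches → elsewhere allophone [ɡ].
Occurrence 2 (position 6): between two vowels → [k].
Occurrence 3 (position 8): between two vowels → [k].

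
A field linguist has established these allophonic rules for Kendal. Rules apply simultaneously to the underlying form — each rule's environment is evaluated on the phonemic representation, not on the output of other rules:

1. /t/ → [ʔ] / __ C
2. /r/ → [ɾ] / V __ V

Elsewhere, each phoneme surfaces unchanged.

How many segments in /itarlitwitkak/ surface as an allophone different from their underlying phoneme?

2

Segments that undergo a rule: /t/ → [ʔ] (rule 1); /t/ → [ʔ] (rule 1).
All other segments surface unchanged.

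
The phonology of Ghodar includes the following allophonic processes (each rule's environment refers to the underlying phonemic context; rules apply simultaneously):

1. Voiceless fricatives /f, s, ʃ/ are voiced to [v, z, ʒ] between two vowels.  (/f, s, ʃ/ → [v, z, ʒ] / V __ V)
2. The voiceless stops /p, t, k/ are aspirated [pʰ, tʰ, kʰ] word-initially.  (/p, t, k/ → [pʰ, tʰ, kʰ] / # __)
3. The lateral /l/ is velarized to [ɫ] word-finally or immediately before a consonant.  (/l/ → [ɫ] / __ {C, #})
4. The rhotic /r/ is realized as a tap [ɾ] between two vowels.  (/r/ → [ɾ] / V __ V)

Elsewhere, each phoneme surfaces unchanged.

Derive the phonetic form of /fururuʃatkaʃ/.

[fuɾuɾuʒatkaʃ]

/f/ — word-initial; rule 1 does not apply here → [f].
/u/ (between /f/ and /r/) is unaffected → [u].
Rule 4 applies to /r/ (between /u/ and /u/: between two vowels) → [ɾ].
/u/ (between /r/ and /r/): no rule targets it → [u].
/r/ — between /u/ and /u/, between two vowels — surfaces as [ɾ] (rule 4).
/u/ (between /r/ and /ʃ/): no rule targets it → [u].
/ʃ/ meets the environment for rule 1 (between two vowels) → [ʒ].
/a/ (between /ʃ/ and /t/) is unaffected → [a].
/t/ (between /a/ and /k/) fails the environment for rule 2, so it stays [t].
/k/ (between /t/ and /a/): rule 2 targets it, but not word-initially → unchanged [k].
/a/ (between /k/ and /ʃ/): no rule targets it → [a].
/ʃ/ (word-final) fails the environment for rule 1, so it stays [ʃ].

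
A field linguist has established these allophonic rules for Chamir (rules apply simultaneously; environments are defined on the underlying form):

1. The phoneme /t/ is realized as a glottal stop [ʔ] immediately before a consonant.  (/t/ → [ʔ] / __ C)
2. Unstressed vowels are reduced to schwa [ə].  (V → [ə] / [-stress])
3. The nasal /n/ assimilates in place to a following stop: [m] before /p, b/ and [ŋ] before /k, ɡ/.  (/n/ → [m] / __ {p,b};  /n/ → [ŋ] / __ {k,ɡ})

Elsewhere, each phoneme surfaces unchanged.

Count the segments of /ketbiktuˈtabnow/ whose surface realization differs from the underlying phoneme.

5

Segments that undergo a rule: /e/ → [ə] (rule 2); /t/ → [ʔ] (rule 1); /i/ → [ə] (rule 2); /u/ → [ə] (rule 2); /o/ → [ə] (rule 2).
All other segments surface unchanged.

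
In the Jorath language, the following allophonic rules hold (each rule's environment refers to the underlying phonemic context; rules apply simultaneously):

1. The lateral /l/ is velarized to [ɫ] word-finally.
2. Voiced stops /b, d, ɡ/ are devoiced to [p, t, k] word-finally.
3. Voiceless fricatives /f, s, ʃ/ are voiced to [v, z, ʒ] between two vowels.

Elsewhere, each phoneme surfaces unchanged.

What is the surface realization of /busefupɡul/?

[buzevupɡuɫ]

/b/ (word-initial) fails the environment for rule 2, so it stays [b].
/u/ (between /b/ and /s/): no rule targets it → [u].
/s/ — between /u/ and /e/, between two vowels — surfaces as [z] (rule 3).
/e/ stays [e].
/f/ (between /e/ and /u/): between two vowels, so rule 3 applies → [v].
/u/ (between /f/ and /p/): no rule targets it → [u].
/p/ (between /u/ and /ɡ/): no rule targets it → [p].
/ɡ/ (between /p/ and /u/) fails the environment for rule 2, so it stays [ɡ].
/u/ (between /ɡ/ and /l/) is unaffected → [u].
/l/ meets the environment for rule 1 (word-finally) → [ɫ].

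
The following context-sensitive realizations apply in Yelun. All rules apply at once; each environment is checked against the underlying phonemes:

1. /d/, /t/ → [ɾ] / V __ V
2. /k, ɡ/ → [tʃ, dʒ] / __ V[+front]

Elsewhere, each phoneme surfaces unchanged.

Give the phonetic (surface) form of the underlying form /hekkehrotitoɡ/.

/h/ (word-initial) is unaffected → [h].
/e/ (between /h/ and /k/) is unaffected → [e].
/k/ (between /e/ and /k/): rule 2 targets it, but not before a front vowel → unchanged [k].
/k/ (between /k/ and /e/): before a front vowel, so rule 2 applies → [tʃ].
/e/ stays [e].
/h/ (between /e/ and /r/) is unaffected → [h].
/r/ stays [r].
/o/ (between /r/ and /t/) is unaffected → [o].
/t/ — between /o/ and /i/, between two vowels — surfaces as [ɾ] (rule 1).
/i/ (between /t/ and /t/) is unaffected → [i].
Rule 1 applies to /t/ (between /i/ and /o/: between two vowels) → [ɾ].
/o/ — not in any rule's target class → [o].
/ɡ/ (word-final) is in the target of rule 2 but the environment (before a front vowel) is not met → [ɡ].

[hektʃehroɾiɾoɡ]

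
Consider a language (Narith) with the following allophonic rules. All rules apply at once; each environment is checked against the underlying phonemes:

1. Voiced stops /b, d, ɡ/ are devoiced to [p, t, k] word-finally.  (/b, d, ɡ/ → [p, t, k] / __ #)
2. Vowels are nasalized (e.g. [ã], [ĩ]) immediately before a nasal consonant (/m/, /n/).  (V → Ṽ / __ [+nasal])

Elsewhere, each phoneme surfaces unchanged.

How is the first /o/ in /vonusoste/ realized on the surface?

[õ]

/o/ meets the environment for rule 2 (before a nasal consonant) → [õ].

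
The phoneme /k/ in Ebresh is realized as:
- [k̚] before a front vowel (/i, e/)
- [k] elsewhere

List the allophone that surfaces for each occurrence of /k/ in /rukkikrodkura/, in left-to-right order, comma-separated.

Occurrence 1 (position 3): no conditioning environment matches → elsewhere allophone [k].
Occurrence 2 (position 4): before a front vowel (/i, e/) → [k̚].
Occurrence 3 (position 6): no conditioning environment matches → elsewhere allophone [k].
Occurrence 4 (position 10): no conditioning environment matches → elsewhere allophone [k].

[k], [k̚], [k], [k]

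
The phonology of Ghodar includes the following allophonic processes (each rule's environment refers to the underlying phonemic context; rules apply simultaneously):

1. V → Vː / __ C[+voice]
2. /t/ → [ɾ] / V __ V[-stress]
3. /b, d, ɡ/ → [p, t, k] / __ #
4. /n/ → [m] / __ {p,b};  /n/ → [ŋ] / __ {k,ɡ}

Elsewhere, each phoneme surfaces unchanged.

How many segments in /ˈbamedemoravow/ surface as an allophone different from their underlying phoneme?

Segments that undergo a rule: /a/ → [aː] (rule 1); /e/ → [eː] (rule 1); /e/ → [eː] (rule 1); /o/ → [oː] (rule 1); /a/ → [aː] (rule 1); /o/ → [oː] (rule 1).
All other segments surface unchanged.

6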